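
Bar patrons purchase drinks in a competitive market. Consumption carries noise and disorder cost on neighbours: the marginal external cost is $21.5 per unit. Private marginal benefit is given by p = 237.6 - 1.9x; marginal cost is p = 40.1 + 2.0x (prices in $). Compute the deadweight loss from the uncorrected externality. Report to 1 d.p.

Market equilibrium (private): 40.1 + 2.0x = 237.6 - 1.9x → x_m = 50.6410.
Social marginal benefit = demand − MEC = 216.1 - 1.9x.
Set SMB = MC: 216.1 - 1.9x = 40.1 + 2.0x → x* = 45.1282.
Height of the DWL triangle at x_m is MC(x_m) − SMB(x_m) = MEC(x_m) = 21.5000.
DWL = ½ × 5.5128 × 21.5000 = 59.2626.

DWL = $59.3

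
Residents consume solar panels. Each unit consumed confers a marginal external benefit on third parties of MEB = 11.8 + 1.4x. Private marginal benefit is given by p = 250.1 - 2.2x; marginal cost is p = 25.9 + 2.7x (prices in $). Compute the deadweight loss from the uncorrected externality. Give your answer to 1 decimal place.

Market equilibrium (private): 25.9 + 2.7x = 250.1 - 2.2x → x_m = 45.7551.
Social marginal benefit = demand + MEB = 261.9 - 0.8x.
Set SMB = MC: 261.9 - 0.8x = 25.9 + 2.7x → x* = 67.4286.
The welfare-loss triangle has base |x_m − x*| and height MEB(x_m) (the vertical gap between SMB and MC is zero at x* and MEB at x_m).
DWL = ½ × 21.6735 × 75.8571 = 822.0444.

DWL = $822.0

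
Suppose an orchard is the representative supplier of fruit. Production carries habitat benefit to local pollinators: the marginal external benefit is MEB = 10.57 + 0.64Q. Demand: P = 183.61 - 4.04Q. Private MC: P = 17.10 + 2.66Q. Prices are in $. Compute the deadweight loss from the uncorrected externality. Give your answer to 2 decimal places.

DWL = $57.83

Market equilibrium (private): 17.10 + 2.66Q = 183.61 - 4.04Q → Q_m = 24.8522.
Social marginal cost = private MC − MEB = 6.53 + 2.02Q.
Set SMC = demand: 6.53 + 2.02Q = 183.61 - 4.04Q → Q* = 29.2211.
The welfare-loss triangle has base |Q_m − Q*| and height MEB(Q_m) (the vertical gap between SMC and demand is zero at Q* and MEB at Q_m).
DWL = ½ × 4.3689 × 26.4754 = 57.8342.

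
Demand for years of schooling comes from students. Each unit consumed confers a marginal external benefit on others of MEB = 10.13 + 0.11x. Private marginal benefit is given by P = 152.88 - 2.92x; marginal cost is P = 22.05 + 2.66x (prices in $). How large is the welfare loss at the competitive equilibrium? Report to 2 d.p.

Market equilibrium (private): 22.05 + 2.66x = 152.88 - 2.92x → x_m = 23.4462.
Social marginal benefit = demand + MEB = 163.01 - 2.81x.
Set SMB = MC: 163.01 - 2.81x = 22.05 + 2.66x → x* = 25.7697.
Height of the DWL triangle at x_m is SMB(x_m) − MC(x_m) = MEB(x_m) = 12.7091.
DWL = ½ × 2.3235 × 12.7091 = 14.7648.

DWL = $14.76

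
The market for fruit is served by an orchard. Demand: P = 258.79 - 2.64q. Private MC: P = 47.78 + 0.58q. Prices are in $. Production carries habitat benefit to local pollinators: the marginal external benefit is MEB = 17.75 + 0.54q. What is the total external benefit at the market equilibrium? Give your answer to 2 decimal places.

$2322.64

Market equilibrium (private): 47.78 + 0.58q = 258.79 - 2.64q → q_m = 65.5311.
Total external benefit = ∫₀^{q_m} (17.75 + 0.54q) dq = 17.75×65.5311 + ½×0.54×65.5311² = 2322.6448.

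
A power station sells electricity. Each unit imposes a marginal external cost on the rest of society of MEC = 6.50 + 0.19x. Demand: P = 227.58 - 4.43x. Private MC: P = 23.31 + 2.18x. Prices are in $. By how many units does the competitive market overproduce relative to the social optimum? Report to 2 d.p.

Market equilibrium (private): 23.31 + 2.18x = 227.58 - 4.43x → x_m = 30.9032.
Social marginal cost = private MC + MEC = 29.81 + 2.37x.
Set SMC = demand: 29.81 + 2.37x = 227.58 - 4.43x → x* = 29.0838.
Gap = |30.9032 − 29.0838| = 1.8194.

1.82 units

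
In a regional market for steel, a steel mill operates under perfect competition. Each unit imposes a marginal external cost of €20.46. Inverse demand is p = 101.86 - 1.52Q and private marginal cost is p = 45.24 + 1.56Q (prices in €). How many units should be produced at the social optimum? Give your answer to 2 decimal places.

Q* = 11.74

Social marginal cost = private MC + MEC = 65.70 + 1.56Q.
Set SMC = demand: 65.70 + 1.56Q = 101.86 - 1.52Q → Q* = 11.7403.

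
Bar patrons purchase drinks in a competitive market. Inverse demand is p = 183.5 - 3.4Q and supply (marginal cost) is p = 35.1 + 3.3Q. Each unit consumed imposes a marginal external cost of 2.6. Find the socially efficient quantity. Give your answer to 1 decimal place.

Social marginal benefit = demand − MEC = 180.9 - 3.4Q.
Set SMB = MC: 180.9 - 3.4Q = 35.1 + 3.3Q → Q* = 21.7612.

Q* = 21.8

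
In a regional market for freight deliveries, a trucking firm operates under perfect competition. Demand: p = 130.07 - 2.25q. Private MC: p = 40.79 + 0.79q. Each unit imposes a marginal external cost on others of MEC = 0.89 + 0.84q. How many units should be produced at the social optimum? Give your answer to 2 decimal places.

Social marginal cost = private MC + MEC = 41.68 + 1.63q.
Set SMC = demand: 41.68 + 1.63q = 130.07 - 2.25q → q* = 22.7809.

q* = 22.78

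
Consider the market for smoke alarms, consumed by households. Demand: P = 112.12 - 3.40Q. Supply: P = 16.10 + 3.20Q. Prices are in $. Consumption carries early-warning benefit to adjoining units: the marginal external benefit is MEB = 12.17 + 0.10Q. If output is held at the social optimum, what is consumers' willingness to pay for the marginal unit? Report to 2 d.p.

P = $55.53

Social marginal benefit = demand + MEB = 124.29 - 3.30Q.
Set SMB = MC: 124.29 - 3.30Q = 16.10 + 3.20Q → Q* = 16.6446.
Consumer price on the demand curve at Q*: 112.12 − 3.40×16.6446 = 55.5284.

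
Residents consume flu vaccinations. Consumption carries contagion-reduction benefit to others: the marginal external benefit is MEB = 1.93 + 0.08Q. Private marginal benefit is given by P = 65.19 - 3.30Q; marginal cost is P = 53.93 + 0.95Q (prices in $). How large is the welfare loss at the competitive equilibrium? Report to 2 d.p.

Market equilibrium (private): 53.93 + 0.95Q = 65.19 - 3.30Q → Q_m = 2.6494.
Social marginal benefit = demand + MEB = 67.12 - 3.22Q.
Set SMB = MC: 67.12 - 3.22Q = 53.93 + 0.95Q → Q* = 3.1631.
Height of the DWL triangle at Q_m is SMB(Q_m) − MC(Q_m) = MEB(Q_m) = 2.1420.
DWL = ½ × 0.5137 × 2.1420 = 0.5502.

DWL = $0.55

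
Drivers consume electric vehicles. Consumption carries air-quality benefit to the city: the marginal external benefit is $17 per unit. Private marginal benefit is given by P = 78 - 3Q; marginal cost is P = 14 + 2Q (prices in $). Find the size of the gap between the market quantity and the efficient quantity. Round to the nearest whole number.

Market equilibrium (private): 14 + 2Q = 78 - 3Q → Q_m = 12.8000.
Social marginal benefit = demand + MEB = 95 - 3Q.
Set SMB = MC: 95 - 3Q = 14 + 2Q → Q* = 16.2000.
Gap = |12.8000 − 16.2000| = 3.4000.

3 units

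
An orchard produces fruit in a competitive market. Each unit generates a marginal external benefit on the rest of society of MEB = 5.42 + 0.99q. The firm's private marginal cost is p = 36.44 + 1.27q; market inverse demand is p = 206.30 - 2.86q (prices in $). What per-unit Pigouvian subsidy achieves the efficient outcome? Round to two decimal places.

subsidy = $60.68 per unit

Social marginal cost = private MC − MEB = 31.02 + 0.28q.
Set SMC = demand: 31.02 + 0.28q = 206.30 - 2.86q → q* = 55.8217.
The Pigouvian subsidy equals MEB at q*: 5.42 + 0.99×55.8217 = 60.6835.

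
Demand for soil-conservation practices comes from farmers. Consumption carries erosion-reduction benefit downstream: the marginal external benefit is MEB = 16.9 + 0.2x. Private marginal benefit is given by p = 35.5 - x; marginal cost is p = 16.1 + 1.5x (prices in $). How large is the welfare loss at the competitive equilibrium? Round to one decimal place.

Market equilibrium (private): 16.1 + 1.5x = 35.5 - x → x_m = 7.7600.
Social marginal benefit = demand + MEB = 52.4 - 0.8x.
Set SMB = MC: 52.4 - 0.8x = 16.1 + 1.5x → x* = 15.7826.
The loss is the area between SMB and MC from x* to x_m; with linear curves that's a triangle of height MEB(x_m).
DWL = ½ × 8.0226 × 18.4520 = 74.0165.

DWL = $74.0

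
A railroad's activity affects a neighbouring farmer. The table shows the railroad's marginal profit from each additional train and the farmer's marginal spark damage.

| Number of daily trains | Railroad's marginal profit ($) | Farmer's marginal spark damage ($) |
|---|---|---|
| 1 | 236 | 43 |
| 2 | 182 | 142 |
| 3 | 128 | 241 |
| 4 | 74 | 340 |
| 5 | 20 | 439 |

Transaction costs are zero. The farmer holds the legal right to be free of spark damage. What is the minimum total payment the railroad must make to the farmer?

$185

Efficient level: marginal profit ≥ marginal spark damage through level 2, so k* = 2.
With the farmer holding the right, the railroad must at least compensate total damage at k*: 43 + 142 = 185.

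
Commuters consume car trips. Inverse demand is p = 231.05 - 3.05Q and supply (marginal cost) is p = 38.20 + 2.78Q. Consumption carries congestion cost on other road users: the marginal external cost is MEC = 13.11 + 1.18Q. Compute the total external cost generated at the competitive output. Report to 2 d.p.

Market equilibrium (private): 38.20 + 2.78Q = 231.05 - 3.05Q → Q_m = 33.0789.
Total external cost = ∫₀^{Q_m} (13.11 + 1.18Q) dQ = 13.11×33.0789 + ½×1.18×33.0789² = 1079.2504.

1079.25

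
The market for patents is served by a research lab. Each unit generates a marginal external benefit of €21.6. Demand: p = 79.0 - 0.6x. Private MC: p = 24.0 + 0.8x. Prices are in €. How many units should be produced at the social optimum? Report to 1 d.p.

x* = 54.7

Social marginal cost = private MC − MEB = 2.4 + 0.8x.
Set SMC = demand: 2.4 + 0.8x = 79.0 - 0.6x → x* = 54.7143.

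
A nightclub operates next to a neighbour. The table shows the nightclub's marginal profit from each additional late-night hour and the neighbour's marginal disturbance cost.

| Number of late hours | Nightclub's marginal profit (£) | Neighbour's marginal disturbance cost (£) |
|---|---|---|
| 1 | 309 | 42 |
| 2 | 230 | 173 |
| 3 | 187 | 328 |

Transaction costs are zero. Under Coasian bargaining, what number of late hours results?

Bargaining reaches the level where marginal profit last exceeds marginal disturbance cost.
That holds through level 2 (230 ≥ 173) but not at 3 (187 < 328).

2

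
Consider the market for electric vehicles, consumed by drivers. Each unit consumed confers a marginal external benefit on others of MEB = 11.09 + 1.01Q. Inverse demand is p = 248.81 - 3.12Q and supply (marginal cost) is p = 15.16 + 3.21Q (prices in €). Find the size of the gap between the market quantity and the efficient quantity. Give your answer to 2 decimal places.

9.09 units

Market equilibrium (private): 15.16 + 3.21Q = 248.81 - 3.12Q → Q_m = 36.9115.
Social marginal benefit = demand + MEB = 259.90 - 2.11Q.
Set SMB = MC: 259.90 - 2.11Q = 15.16 + 3.21Q → Q* = 46.0038.
Gap = |36.9115 − 46.0038| = 9.0923.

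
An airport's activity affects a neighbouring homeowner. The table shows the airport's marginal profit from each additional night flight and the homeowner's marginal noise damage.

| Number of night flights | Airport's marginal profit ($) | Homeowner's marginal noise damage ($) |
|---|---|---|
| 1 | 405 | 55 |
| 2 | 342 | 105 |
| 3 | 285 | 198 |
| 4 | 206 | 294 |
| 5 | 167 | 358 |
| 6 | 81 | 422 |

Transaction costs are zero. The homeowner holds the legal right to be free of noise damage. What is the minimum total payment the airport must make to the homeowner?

$358

Efficient level: marginal profit ≥ marginal noise damage through level 3, so k* = 3.
With the homeowner holding the right, the airport must at least compensate total damage at k*: 55 + 105 + 198 = 358.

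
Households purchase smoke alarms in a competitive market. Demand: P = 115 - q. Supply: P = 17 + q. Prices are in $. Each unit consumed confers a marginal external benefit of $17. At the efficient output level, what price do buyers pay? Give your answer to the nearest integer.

P = $58

Social marginal benefit = demand + MEB = 132 - q.
Set SMB = MC: 132 - q = 17 + q → q* = 57.5000.
Consumer price on the demand curve at q*: 115 − 1×57.5000 = 57.5000.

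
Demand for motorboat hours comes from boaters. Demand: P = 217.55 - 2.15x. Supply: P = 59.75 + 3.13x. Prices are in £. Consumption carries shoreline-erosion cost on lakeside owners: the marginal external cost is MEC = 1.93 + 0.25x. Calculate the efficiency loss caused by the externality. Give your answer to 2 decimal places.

DWL = £7.99

Market equilibrium (private): 59.75 + 3.13x = 217.55 - 2.15x → x_m = 29.8864.
Social marginal benefit = demand − MEC = 215.62 - 2.40x.
Set SMB = MC: 215.62 - 2.40x = 59.75 + 3.13x → x* = 28.1863.
Between x* and x_m the wedge MC − SMB runs linearly from 0 to MEC(x_m), so the loss is a triangle.
DWL = ½ × 1.7001 × 9.4016 = 7.9918.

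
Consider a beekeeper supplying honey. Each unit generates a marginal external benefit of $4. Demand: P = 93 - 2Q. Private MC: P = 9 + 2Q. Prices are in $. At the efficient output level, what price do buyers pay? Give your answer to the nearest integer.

Social marginal cost = private MC − MEB = 5 + 2Q.
Set SMC = demand: 5 + 2Q = 93 - 2Q → Q* = 22.0000.
Consumer price on the demand curve at Q*: 93 − 2×22.0000 = 49.0000.

P = $49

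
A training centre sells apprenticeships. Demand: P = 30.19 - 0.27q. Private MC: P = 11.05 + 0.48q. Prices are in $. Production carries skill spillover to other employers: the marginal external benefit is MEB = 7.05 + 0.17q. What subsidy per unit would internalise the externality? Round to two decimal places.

subsidy = $14.73 per unit

Social marginal cost = private MC − MEB = 4.00 + 0.31q.
Set SMC = demand: 4.00 + 0.31q = 30.19 - 0.27q → q* = 45.1552.
The Pigouvian subsidy equals MEB at q*: 7.05 + 0.17×45.1552 = 14.7264.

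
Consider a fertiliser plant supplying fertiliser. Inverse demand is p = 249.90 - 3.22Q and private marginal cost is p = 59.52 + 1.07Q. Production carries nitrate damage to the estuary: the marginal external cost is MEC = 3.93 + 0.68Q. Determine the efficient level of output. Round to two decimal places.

Social marginal cost = private MC + MEC = 63.45 + 1.75Q.
Set SMC = demand: 63.45 + 1.75Q = 249.90 - 3.22Q → Q* = 37.5151.

Q* = 37.52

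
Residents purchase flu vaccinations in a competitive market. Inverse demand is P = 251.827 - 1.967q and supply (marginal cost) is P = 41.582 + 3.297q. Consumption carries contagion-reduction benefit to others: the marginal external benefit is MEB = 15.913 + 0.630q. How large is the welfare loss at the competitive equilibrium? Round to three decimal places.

DWL = 182.044

Market equilibrium (private): 41.582 + 3.297q = 251.827 - 1.967q → q_m = 39.9402.
Social marginal benefit = demand + MEB = 267.740 - 1.337q.
Set SMB = MC: 267.740 - 1.337q = 41.582 + 3.297q → q* = 48.8041.
The welfare-loss triangle has base |q_m − q*| and height MEB(q_m) (the vertical gap between SMB and MC is zero at q* and MEB at q_m).
DWL = ½ × 8.8639 × 41.0753 = 182.0437.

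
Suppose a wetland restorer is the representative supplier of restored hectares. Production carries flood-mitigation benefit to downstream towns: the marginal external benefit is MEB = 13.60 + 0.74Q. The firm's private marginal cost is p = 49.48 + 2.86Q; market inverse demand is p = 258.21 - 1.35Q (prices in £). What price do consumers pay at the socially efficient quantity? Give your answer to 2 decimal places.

Social marginal cost = private MC − MEB = 35.88 + 2.12Q.
Set SMC = demand: 35.88 + 2.12Q = 258.21 - 1.35Q → Q* = 64.0720.
Consumer price on the demand curve at Q*: 258.21 − 1.35×64.0720 = 171.7128.

P = £171.71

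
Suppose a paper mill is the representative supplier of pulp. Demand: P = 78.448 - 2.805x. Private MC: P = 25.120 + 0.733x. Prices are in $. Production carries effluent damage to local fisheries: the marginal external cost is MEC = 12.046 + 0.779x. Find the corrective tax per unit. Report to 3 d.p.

tax = $19.495 per unit

Social marginal cost = private MC + MEC = 37.166 + 1.512x.
Set SMC = demand: 37.166 + 1.512x = 78.448 - 2.805x → x* = 9.5627.
The Pigouvian tax equals MEC at x*: 12.046 + 0.779×9.5627 = 19.4953.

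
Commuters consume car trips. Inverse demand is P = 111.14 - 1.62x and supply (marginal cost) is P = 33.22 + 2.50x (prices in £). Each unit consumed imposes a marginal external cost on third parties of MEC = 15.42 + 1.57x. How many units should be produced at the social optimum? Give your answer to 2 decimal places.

Social marginal benefit = demand − MEC = 95.72 - 3.19x.
Set SMB = MC: 95.72 - 3.19x = 33.22 + 2.50x → x* = 10.9842.

x* = 10.98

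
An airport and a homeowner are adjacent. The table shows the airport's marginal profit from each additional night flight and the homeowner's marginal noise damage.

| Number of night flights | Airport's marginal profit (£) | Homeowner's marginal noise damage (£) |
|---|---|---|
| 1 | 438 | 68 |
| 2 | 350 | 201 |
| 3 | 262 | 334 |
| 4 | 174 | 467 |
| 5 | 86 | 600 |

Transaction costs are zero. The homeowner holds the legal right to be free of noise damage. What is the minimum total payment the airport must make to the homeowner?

Efficient level: marginal profit ≥ marginal noise damage through level 2, so k* = 2.
With the homeowner holding the right, the airport must at least compensate total damage at k*: 68 + 201 = 269.

£269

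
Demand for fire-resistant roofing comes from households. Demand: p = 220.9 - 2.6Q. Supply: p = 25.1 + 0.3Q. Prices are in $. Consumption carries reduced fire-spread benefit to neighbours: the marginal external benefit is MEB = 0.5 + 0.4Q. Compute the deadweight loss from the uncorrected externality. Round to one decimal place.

Market equilibrium (private): 25.1 + 0.3Q = 220.9 - 2.6Q → Q_m = 67.5172.
Social marginal benefit = demand + MEB = 221.4 - 2.2Q.
Set SMB = MC: 221.4 - 2.2Q = 25.1 + 0.3Q → Q* = 78.5200.
The welfare-loss triangle has base |Q_m − Q*| and height MEB(Q_m) (the vertical gap between SMB and MC is zero at Q* and MEB at Q_m).
DWL = ½ × 11.0028 × 27.5069 = 151.3265.

DWL = $151.3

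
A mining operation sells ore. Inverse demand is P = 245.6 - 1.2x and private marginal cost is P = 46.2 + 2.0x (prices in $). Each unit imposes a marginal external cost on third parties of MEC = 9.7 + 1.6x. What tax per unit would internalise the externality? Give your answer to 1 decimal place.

Social marginal cost = private MC + MEC = 55.9 + 3.6x.
Set SMC = demand: 55.9 + 3.6x = 245.6 - 1.2x → x* = 39.5208.
The Pigouvian tax equals MEC at x*: 9.7 + 1.6×39.5208 = 72.9333.

tax = $72.9 per unit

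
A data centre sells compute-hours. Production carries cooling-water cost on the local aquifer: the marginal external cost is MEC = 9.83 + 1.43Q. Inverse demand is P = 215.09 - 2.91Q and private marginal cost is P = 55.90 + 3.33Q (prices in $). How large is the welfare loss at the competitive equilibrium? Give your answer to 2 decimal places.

Market equilibrium (private): 55.90 + 3.33Q = 215.09 - 2.91Q → Q_m = 25.5112.
Social marginal cost = private MC + MEC = 65.73 + 4.76Q.
Set SMC = demand: 65.73 + 4.76Q = 215.09 - 2.91Q → Q* = 19.4733.
The loss is the area between SMC and demand from Q* to Q_m; with linear curves that's a triangle of height MEC(Q_m).
DWL = ½ × 6.0379 × 46.3110 = 139.8106.

DWL = $139.81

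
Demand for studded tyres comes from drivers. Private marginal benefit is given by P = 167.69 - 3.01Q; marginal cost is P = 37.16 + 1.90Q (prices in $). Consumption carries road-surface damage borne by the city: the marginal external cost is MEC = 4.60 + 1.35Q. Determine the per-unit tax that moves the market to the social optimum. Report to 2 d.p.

tax = $31.76 per unit

Social marginal benefit = demand − MEC = 163.09 - 4.36Q.
Set SMB = MC: 163.09 - 4.36Q = 37.16 + 1.90Q → Q* = 20.1166.
The Pigouvian tax equals MEC at Q*: 4.60 + 1.35×20.1166 = 31.7574.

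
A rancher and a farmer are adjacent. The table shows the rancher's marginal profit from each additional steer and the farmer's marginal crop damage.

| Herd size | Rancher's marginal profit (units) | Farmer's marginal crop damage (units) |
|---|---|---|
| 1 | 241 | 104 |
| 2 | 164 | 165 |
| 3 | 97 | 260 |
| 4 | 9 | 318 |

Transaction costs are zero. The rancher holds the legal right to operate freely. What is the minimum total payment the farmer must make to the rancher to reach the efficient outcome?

Left alone the rancher would choose level 4 (marginal profit stays positive).
Efficient level: k* = 1 (marginal profit ≥ marginal crop damage through 1).
The farmer must at least cover the rancher's forgone profit from cutting 4→1: 164 + 97 + 9 = 270.

270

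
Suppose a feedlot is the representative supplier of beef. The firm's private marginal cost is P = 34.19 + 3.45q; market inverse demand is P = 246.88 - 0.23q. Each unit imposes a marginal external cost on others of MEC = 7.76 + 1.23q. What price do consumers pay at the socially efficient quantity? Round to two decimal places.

P = 237.28

Social marginal cost = private MC + MEC = 41.95 + 4.68q.
Set SMC = demand: 41.95 + 4.68q = 246.88 - 0.23q → q* = 41.7373.
Consumer price on the demand curve at q*: 246.88 − 0.23×41.7373 = 237.2804.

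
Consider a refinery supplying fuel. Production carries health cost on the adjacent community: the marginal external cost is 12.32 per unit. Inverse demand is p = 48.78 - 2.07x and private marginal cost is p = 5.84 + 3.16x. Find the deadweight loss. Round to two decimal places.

DWL = 14.51

Market equilibrium (private): 5.84 + 3.16x = 48.78 - 2.07x → x_m = 8.2103.
Social marginal cost = private MC + MEC = 18.16 + 3.16x.
Set SMC = demand: 18.16 + 3.16x = 48.78 - 2.07x → x* = 5.8547.
Height of the DWL triangle at x_m is SMC(x_m) − demand(x_m) = MEC(x_m) = 12.3200.
DWL = ½ × 2.3556 × 12.3200 = 14.5105.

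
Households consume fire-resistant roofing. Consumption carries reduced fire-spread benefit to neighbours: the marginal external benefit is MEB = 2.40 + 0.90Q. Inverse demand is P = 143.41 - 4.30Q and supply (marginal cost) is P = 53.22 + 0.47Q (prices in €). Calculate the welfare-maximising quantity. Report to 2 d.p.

Social marginal benefit = demand + MEB = 145.81 - 3.40Q.
Set SMB = MC: 145.81 - 3.40Q = 53.22 + 0.47Q → Q* = 23.9251.

Q* = 23.93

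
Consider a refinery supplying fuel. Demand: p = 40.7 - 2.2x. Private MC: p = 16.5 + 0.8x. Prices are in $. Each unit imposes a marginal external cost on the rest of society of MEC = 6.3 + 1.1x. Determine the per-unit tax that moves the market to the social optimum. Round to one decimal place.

tax = $11.1 per unit

Social marginal cost = private MC + MEC = 22.8 + 1.9x.
Set SMC = demand: 22.8 + 1.9x = 40.7 - 2.2x → x* = 4.3659.
The Pigouvian tax equals MEC at x*: 6.3 + 1.1×4.3659 = 11.1025.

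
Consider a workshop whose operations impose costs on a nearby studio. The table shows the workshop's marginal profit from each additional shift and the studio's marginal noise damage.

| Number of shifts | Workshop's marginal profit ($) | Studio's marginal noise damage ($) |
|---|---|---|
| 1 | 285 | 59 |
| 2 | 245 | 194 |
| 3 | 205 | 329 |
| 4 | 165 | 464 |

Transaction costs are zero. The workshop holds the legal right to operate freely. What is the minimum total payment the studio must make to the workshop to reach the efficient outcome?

$370

Left alone the workshop would choose level 4 (marginal profit stays positive).
Efficient level: k* = 2 (marginal profit ≥ marginal noise damage through 2).
The studio must at least cover the workshop's forgone profit from cutting 4→2: 205 + 165 = 370.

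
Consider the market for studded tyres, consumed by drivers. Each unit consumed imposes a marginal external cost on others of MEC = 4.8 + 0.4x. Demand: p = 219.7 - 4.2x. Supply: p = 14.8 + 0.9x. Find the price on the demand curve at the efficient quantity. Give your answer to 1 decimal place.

Social marginal benefit = demand − MEC = 214.9 - 4.6x.
Set SMB = MC: 214.9 - 4.6x = 14.8 + 0.9x → x* = 36.3818.
Consumer price on the demand curve at x*: 219.7 − 4.2×36.3818 = 66.8964.

P = 66.9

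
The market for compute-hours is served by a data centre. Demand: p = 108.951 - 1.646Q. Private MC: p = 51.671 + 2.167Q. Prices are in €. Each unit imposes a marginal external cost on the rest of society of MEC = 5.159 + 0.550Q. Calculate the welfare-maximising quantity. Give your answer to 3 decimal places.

Social marginal cost = private MC + MEC = 56.830 + 2.717Q.
Set SMC = demand: 56.830 + 2.717Q = 108.951 - 1.646Q → Q* = 11.9461.

Q* = 11.946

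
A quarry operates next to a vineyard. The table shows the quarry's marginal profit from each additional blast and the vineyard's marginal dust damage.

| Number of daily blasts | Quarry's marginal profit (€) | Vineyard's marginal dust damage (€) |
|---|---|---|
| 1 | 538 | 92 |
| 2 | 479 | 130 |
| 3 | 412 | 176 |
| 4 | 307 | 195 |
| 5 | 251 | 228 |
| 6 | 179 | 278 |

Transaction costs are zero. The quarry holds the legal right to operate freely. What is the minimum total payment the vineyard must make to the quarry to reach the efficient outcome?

€179

Left alone the quarry would choose level 6 (marginal profit stays positive).
Efficient level: k* = 5 (marginal profit ≥ marginal dust damage through 5).
The vineyard must at least cover the quarry's forgone profit from cutting 6→5: 179 = 179.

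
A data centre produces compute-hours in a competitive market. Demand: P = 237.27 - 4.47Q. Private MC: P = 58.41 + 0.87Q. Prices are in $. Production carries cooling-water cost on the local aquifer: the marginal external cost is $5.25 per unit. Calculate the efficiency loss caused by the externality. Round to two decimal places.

Market equilibrium (private): 58.41 + 0.87Q = 237.27 - 4.47Q → Q_m = 33.4944.
Social marginal cost = private MC + MEC = 63.66 + 0.87Q.
Set SMC = demand: 63.66 + 0.87Q = 237.27 - 4.47Q → Q* = 32.5112.
Between Q* and Q_m the wedge SMC − demand runs linearly from 0 to MEC(Q_m), so the loss is a triangle.
DWL = ½ × 0.9832 × 5.2500 = 2.5809.

DWL = $2.58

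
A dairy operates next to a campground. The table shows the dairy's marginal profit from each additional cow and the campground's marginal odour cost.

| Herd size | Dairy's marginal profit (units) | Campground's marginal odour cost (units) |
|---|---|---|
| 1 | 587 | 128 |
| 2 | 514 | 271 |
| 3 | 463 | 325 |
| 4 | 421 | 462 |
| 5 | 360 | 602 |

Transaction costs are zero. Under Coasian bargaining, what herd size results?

Bargaining reaches the level where marginal profit last exceeds marginal odour cost.
That holds through level 3 (463 ≥ 325) but not at 4 (421 < 462).

3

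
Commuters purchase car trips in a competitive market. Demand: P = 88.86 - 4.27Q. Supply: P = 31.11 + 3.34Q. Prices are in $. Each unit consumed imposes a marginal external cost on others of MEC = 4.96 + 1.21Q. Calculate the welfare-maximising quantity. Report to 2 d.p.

Q* = 5.99

Social marginal benefit = demand − MEC = 83.90 - 5.48Q.
Set SMB = MC: 83.90 - 5.48Q = 31.11 + 3.34Q → Q* = 5.9853.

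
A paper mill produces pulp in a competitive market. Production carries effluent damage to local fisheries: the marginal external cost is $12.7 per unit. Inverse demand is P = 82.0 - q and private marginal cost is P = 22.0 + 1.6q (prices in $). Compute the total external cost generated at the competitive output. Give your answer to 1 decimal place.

Market equilibrium (private): 22.0 + 1.6q = 82.0 - q → q_m = 23.0769.
Total external cost = MEC × q_m = 12.7 × 23.0769 = 293.0766.

$293.1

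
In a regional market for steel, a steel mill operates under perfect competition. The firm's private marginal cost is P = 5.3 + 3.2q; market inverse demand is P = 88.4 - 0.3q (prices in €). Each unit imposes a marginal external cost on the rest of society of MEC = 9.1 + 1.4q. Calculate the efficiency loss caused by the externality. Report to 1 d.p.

DWL = €182.9

Market equilibrium (private): 5.3 + 3.2q = 88.4 - 0.3q → q_m = 23.7429.
Social marginal cost = private MC + MEC = 14.4 + 4.6q.
Set SMC = demand: 14.4 + 4.6q = 88.4 - 0.3q → q* = 15.1020.
The loss is the area between SMC and demand from q* to q_m; with linear curves that's a triangle of height MEC(q_m).
DWL = ½ × 8.6409 × 42.3400 = 182.9279.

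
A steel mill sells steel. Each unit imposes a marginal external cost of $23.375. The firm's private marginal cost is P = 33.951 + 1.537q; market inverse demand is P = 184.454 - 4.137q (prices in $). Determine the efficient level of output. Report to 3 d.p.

q* = 22.405

Social marginal cost = private MC + MEC = 57.326 + 1.537q.
Set SMC = demand: 57.326 + 1.537q = 184.454 - 4.137q → q* = 22.4054.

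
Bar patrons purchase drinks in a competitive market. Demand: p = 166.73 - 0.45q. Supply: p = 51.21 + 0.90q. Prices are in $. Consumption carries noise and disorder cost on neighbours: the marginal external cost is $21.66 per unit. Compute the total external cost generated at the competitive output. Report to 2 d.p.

$1853.45

Market equilibrium (private): 51.21 + 0.90q = 166.73 - 0.45q → q_m = 85.5704.
Total external cost = MEC × q_m = 21.66 × 85.5704 = 1853.4549.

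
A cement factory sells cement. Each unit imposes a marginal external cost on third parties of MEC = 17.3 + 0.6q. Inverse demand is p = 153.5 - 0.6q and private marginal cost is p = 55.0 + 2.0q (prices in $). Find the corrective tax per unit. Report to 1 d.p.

Social marginal cost = private MC + MEC = 72.3 + 2.6q.
Set SMC = demand: 72.3 + 2.6q = 153.5 - 0.6q → q* = 25.3750.
The Pigouvian tax equals MEC at q*: 17.3 + 0.6×25.3750 = 32.5250.

tax = $32.5 per unit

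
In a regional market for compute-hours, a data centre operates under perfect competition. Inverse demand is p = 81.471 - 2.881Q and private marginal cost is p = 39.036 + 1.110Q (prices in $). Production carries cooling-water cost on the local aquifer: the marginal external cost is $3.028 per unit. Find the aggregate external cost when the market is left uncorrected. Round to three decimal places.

Market equilibrium (private): 39.036 + 1.110Q = 81.471 - 2.881Q → Q_m = 10.6327.
Total external cost = MEC × Q_m = 3.028 × 10.6327 = 32.1958.

$32.196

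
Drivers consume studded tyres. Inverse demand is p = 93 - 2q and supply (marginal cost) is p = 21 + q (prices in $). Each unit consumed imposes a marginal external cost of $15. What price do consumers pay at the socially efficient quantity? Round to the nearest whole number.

P = $55

Social marginal benefit = demand − MEC = 78 - 2q.
Set SMB = MC: 78 - 2q = 21 + q → q* = 19.0000.
Consumer price on the demand curve at q*: 93 − 2×19.0000 = 55.0000.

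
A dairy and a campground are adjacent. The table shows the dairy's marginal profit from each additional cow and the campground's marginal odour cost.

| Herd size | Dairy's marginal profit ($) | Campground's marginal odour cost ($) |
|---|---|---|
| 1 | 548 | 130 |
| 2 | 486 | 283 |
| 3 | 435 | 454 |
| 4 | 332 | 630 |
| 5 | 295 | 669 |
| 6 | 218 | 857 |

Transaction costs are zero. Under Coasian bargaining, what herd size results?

Bargaining reaches the level where marginal profit last exceeds marginal odour cost.
That holds through level 2 (486 ≥ 283) but not at 3 (435 < 454).

2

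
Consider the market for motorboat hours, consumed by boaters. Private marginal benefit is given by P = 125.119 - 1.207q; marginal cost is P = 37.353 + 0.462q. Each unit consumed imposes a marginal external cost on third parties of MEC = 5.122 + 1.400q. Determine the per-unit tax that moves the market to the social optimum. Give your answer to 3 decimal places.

tax = 42.822 per unit

Social marginal benefit = demand − MEC = 119.997 - 2.607q.
Set SMB = MC: 119.997 - 2.607q = 37.353 + 0.462q → q* = 26.9286.
The Pigouvian tax equals MEC at q*: 5.122 + 1.400×26.9286 = 42.8220.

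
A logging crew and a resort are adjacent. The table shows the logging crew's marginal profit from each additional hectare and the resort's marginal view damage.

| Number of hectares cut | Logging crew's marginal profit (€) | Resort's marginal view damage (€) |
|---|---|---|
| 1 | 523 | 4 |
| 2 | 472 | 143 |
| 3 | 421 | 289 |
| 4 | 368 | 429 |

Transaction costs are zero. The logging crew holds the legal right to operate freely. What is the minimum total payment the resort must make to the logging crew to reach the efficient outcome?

Left alone the logging crew would choose level 4 (marginal profit stays positive).
Efficient level: k* = 3 (marginal profit ≥ marginal view damage through 3).
The resort must at least cover the logging crew's forgone profit from cutting 4→3: 368 = 368.

€368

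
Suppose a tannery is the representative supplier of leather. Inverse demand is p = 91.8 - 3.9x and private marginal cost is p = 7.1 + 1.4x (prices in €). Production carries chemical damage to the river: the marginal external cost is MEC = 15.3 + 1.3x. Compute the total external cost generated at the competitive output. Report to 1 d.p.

€410.5

Market equilibrium (private): 7.1 + 1.4x = 91.8 - 3.9x → x_m = 15.9811.
Total external cost = ∫₀^{x_m} (15.3 + 1.3x) dx = 15.3×15.9811 + ½×1.3×15.9811² = 410.5179.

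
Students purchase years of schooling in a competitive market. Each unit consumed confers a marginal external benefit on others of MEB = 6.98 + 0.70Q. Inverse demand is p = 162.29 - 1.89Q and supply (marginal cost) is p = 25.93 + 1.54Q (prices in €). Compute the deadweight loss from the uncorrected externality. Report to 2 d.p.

Market equilibrium (private): 25.93 + 1.54Q = 162.29 - 1.89Q → Q_m = 39.7551.
Social marginal benefit = demand + MEB = 169.27 - 1.19Q.
Set SMB = MC: 169.27 - 1.19Q = 25.93 + 1.54Q → Q* = 52.5055.
Between Q* and Q_m the wedge SMB − MC runs linearly from 0 to MEB(Q_m), so the loss is a triangle.
DWL = ½ × 12.7504 × 34.8086 = 221.9118.

DWL = €221.91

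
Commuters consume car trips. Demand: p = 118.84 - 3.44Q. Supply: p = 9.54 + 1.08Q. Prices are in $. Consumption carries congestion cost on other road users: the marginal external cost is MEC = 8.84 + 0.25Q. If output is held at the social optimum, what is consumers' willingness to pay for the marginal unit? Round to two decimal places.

Social marginal benefit = demand − MEC = 110.00 - 3.69Q.
Set SMB = MC: 110.00 - 3.69Q = 9.54 + 1.08Q → Q* = 21.0608.
Consumer price on the demand curve at Q*: 118.84 − 3.44×21.0608 = 46.3908.

P = $46.39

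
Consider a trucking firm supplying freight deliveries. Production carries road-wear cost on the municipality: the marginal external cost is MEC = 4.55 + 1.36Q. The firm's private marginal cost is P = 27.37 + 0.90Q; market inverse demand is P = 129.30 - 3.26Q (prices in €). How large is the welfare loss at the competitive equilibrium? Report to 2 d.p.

DWL = €129.93

Market equilibrium (private): 27.37 + 0.90Q = 129.30 - 3.26Q → Q_m = 24.5024.
Social marginal cost = private MC + MEC = 31.92 + 2.26Q.
Set SMC = demand: 31.92 + 2.26Q = 129.30 - 3.26Q → Q* = 17.6413.
The welfare-loss triangle has base |Q_m − Q*| and height MEC(Q_m) (the vertical gap between SMC and demand is zero at Q* and MEC at Q_m).
DWL = ½ × 6.8611 × 37.8733 = 129.9262.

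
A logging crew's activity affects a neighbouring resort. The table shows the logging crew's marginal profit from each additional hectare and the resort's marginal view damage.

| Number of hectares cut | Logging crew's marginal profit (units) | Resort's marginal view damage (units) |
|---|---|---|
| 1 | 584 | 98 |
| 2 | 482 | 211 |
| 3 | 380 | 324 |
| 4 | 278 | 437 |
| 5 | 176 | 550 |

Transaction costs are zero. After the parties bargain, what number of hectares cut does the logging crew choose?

3

Bargaining reaches the level where marginal profit last exceeds marginal view damage.
That holds through level 3 (380 ≥ 324) but not at 4 (278 < 437).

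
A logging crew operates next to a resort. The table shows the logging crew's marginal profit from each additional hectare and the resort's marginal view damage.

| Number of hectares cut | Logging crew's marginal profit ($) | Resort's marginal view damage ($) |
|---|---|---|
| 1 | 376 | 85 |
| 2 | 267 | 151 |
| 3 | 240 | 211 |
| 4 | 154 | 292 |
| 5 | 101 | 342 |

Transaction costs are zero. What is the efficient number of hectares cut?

Bargaining reaches the level where marginal profit last exceeds marginal view damage.
That holds through level 3 (240 ≥ 211) but not at 4 (154 < 292).

3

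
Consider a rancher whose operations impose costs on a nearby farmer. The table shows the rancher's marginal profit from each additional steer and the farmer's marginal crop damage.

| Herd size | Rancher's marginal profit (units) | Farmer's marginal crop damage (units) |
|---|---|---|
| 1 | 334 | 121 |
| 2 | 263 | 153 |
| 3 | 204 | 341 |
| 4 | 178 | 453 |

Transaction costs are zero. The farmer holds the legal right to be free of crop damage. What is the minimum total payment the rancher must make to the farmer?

274

Efficient level: marginal profit ≥ marginal crop damage through level 2, so k* = 2.
With the farmer holding the right, the rancher must at least compensate total damage at k*: 121 + 153 = 274.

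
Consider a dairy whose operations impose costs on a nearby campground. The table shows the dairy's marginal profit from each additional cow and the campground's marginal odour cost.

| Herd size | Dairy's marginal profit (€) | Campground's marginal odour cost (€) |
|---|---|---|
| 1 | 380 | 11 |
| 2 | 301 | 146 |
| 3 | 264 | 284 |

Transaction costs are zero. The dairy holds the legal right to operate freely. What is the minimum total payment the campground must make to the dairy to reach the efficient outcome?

€264

Left alone the dairy would choose level 3 (marginal profit stays positive).
Efficient level: k* = 2 (marginal profit ≥ marginal odour cost through 2).
The campground must at least cover the dairy's forgone profit from cutting 3→2: 264 = 264.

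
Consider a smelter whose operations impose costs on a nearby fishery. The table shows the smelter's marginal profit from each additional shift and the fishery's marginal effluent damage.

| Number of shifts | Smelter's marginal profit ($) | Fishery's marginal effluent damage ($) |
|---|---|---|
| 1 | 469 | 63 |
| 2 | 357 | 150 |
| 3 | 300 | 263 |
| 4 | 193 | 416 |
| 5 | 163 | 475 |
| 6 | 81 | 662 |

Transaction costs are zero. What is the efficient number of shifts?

3

Bargaining reaches the level where marginal profit last exceeds marginal effluent damage.
That holds through level 3 (300 ≥ 263) but not at 4 (193 < 416).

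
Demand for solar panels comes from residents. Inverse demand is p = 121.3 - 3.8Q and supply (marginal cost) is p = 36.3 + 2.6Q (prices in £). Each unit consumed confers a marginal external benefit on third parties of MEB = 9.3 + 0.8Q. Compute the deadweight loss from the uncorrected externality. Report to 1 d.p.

Market equilibrium (private): 36.3 + 2.6Q = 121.3 - 3.8Q → Q_m = 13.2813.
Social marginal benefit = demand + MEB = 130.6 - 3.0Q.
Set SMB = MC: 130.6 - 3.0Q = 36.3 + 2.6Q → Q* = 16.8393.
Height of the DWL triangle at Q_m is SMB(Q_m) − MC(Q_m) = MEB(Q_m) = 19.9250.
DWL = ½ × 3.5580 × 19.9250 = 35.4466.

DWL = £35.4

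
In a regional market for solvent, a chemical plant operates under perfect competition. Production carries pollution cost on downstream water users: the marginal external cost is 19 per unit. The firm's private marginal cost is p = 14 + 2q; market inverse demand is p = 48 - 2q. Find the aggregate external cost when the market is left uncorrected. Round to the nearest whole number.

Market equilibrium (private): 14 + 2q = 48 - 2q → q_m = 8.5000.
Total external cost = MEC × q_m = 19 × 8.5000 = 161.5000.

162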